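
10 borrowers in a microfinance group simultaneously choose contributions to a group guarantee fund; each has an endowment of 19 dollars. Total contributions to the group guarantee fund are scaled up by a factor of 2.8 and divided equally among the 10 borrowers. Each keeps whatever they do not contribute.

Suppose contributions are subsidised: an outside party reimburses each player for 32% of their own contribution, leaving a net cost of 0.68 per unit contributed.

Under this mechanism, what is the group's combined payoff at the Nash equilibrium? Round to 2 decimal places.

190.00 dollars

Even with the mechanism, each unit contributed returns only (2.8/10) / 0.68 = 0.4118 per unit of net cost, so contributing nothing is still dominant.
Everyone keeps their endowment and the group total is 10 × 19 = 190.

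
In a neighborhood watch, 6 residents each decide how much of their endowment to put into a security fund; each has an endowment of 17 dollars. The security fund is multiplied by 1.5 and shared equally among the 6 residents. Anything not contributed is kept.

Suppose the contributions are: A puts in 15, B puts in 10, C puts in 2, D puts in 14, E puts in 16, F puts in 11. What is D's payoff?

20.00 dollars

Total contributed: 15 + 10 + 2 + 14 + 16 + 11 = 68.
Each receives 1.5 × 68 / 6 = 17.00 from the security fund.
D keeps 17 − 14 = 3, so D's payoff is 3 + 17.00 = 20.00.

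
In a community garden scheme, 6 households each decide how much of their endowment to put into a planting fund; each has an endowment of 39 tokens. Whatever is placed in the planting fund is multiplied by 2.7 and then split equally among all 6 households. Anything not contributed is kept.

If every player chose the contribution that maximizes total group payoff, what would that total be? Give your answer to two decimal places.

Each contributed unit returns 2.700 to the group as a whole (0.4500 to each of 6 players), which exceeds 1, so the social optimum is full contribution: group total = 2.700 × 234 = 631.80.

631.80 tokens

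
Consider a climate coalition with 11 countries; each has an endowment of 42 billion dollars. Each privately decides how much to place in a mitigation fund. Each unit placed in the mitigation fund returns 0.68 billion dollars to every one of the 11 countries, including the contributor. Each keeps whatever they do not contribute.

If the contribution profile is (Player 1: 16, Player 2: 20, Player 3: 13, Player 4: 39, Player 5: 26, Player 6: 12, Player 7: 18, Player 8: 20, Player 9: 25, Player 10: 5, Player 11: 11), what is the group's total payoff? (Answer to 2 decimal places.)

1790.40 billion dollars

Total contributed: 16 + 20 + 13 + 39 + 26 + 12 + 18 + 20 + 25 + 5 + 11 = 205; total kept: 11 × 42 − 205 = 257.
The mitigation fund pays out 0.68 × 11 × 205 = 1533.40 in aggregate.
Group total = 257 + 1533.40 = 1790.40.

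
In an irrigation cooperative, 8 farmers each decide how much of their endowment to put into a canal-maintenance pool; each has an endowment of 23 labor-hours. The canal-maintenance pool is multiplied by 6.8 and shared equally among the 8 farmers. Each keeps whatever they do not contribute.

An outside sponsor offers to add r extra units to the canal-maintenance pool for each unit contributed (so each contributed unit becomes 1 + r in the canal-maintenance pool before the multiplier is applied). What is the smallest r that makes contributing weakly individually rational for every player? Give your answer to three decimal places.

0.176

With matching at rate r, one contributed unit becomes (1 + r) in the canal-maintenance pool and returns 6.8 × (1 + r) / 8 to the contributor.
Setting this equal to 1: 1 + r = 8/6.8 = 1.1765.
So the minimum matching rate is r = 1.1765 − 1 = 0.176.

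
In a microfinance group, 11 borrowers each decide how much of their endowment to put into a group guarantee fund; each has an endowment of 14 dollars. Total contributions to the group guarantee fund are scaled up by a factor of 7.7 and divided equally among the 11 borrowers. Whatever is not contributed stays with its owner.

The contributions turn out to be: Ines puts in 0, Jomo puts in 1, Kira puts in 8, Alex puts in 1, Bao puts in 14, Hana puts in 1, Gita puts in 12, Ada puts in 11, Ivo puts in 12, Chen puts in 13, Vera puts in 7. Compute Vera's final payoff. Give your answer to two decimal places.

Total contributed: 0 + 1 + 8 + 1 + 14 + 1 + 12 + 11 + 12 + 13 + 7 = 80.
Each receives 7.7 × 80 / 11 = 56.00 from the group guarantee fund.
Vera keeps 14 − 7 = 7, so Vera's payoff is 7 + 56.00 = 63.00.

63.00 dollars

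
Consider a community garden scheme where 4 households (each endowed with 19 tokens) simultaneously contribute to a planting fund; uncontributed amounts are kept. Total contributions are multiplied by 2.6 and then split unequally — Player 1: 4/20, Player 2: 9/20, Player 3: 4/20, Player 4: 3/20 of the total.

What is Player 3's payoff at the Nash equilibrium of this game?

Player j's private return per contributed unit is 2.6 × (j's share). Contributing is weakly dominant for j when that share is at least 1/2.6 = 0.3846, and contributing 0 is dominant otherwise.
Player 2 alone (share 9/20) is above the threshold, contributing 19; the remaining 3 contribute 0. Total contributed: 19.
Player 3 keeps 19 and receives 2.6 × 19 × 4/20 = 9.88 from the planting fund, for a payoff of 28.88.

28.88 tokens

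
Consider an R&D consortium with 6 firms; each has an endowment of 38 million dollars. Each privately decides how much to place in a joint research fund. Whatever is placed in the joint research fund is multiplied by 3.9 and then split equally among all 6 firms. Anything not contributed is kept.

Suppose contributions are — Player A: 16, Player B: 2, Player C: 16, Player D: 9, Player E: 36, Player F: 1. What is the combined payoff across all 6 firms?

Total contributed: 16 + 2 + 16 + 9 + 36 + 1 = 80; total kept: 6 × 38 − 80 = 148.
The joint research fund pays out 3.9 × 80 = 312.00 in aggregate.
Group total = 148 + 312.00 = 460.00.

460.00 million dollars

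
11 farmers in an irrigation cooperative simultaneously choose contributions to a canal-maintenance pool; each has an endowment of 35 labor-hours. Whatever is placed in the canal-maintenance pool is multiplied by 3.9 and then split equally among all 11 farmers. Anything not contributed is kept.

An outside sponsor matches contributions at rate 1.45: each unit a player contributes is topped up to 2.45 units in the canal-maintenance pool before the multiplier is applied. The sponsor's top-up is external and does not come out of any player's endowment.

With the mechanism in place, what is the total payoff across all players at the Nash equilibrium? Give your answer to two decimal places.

385.00 labor-hours

Even with the mechanism, each unit contributed returns only 3.9 × 2.45 / 11 = 0.8686 per unit of net cost, so contributing nothing is still dominant.
At the Nash equilibrium no one contributes; group total payoff = 11 × 35 = 385.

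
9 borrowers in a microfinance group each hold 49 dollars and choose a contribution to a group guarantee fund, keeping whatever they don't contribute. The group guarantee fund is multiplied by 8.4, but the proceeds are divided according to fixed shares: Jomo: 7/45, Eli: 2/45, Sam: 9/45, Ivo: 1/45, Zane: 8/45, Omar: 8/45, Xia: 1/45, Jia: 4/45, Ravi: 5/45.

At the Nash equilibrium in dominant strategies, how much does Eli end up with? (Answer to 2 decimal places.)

For player j, contributing a unit is worthwhile iff 8.4 × (j's share) ≥ 1, i.e. iff j's share is at least 0.1190.
Jomo, Sam, Zane and Omar are above the threshold, contributing 49 each; the remaining 5 contribute 0. Total contributed: 196.
Eli keeps 49 and receives 8.4 × 196 × 2/45 = 73.17 from the group guarantee fund, for a payoff of 122.17.

122.17 dollars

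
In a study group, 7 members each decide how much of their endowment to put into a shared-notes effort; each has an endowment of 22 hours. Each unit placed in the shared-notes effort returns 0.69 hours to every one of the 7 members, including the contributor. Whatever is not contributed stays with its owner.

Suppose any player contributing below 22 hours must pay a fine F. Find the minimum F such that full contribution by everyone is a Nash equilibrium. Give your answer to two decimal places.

Given the others contribute fully, the best deviation is to contribute 0 (any partial contribution still incurs the fine and gives up units whose private return 0.69 is below 1).
Deviating from 22 to 0 saves 22 hours but forfeits the deviator's share of the drop in the shared-notes effort: 0.69 × 22 = 15.18.
So the deviation gain is 22 − 15.18 = 6.82, and the fine must be at least 6.82 hours to wipe it out.

6.82 hours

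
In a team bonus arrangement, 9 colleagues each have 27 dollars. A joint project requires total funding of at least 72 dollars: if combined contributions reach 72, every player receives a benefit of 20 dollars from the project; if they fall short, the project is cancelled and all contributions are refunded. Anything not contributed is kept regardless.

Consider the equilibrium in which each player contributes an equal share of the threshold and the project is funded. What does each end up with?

39 dollars

Equal share of the threshold: 72/9 = 8.
At this profile no one gains by cutting their contribution: any cut drops the total below 72, the project is cancelled, contributions are refunded, and the deviator ends with 27, which is less than 27 − 8 + 20 = 39. Contributing more than 8 just wastes the excess. So contributing exactly 8 is a best response.
Each player's payoff: 27 − 8 + 20 = 39.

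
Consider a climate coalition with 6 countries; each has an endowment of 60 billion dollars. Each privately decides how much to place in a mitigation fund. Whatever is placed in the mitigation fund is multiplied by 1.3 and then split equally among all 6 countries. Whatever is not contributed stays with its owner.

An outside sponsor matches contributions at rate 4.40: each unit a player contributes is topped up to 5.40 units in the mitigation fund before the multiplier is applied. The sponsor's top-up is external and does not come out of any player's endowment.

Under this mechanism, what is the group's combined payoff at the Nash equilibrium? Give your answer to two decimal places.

2527.20 billion dollars

Under the mechanism each unit contributed yields 1.3 × 5.40 / 6 = 1.1700 back to its contributor per unit of net cost, which exceeds 1, making full contribution the dominant choice for everyone.
So the Nash equilibrium is full contribution by all 6; the group earns 1.3 × 5.40 × 360 = 2527.20.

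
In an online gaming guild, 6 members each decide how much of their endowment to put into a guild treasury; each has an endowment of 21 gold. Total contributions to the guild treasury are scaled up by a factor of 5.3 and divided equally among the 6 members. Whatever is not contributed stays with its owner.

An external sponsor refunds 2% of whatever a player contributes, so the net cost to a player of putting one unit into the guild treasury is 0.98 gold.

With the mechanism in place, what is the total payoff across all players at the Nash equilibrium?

126.00 gold

With the mechanism, a contributed unit returns (5.3/6) / 0.98 = 0.9014 per unit of net cost — still below 1 — so contributing 0 remains dominant for every player.
Everyone keeps their endowment and the group total is 6 × 21 = 126.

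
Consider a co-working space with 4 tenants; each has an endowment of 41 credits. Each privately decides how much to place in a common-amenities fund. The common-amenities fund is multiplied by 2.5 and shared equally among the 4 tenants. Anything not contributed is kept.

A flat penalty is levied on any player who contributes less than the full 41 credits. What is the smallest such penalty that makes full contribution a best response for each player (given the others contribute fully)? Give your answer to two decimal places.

15.38 credits

Given the others contribute fully, the best deviation is to contribute 0 (any partial contribution still incurs the fine and gives up units whose private return 0.6250 is below 1).
Deviating from 41 to 0 saves 41 credits but forfeits the deviator's share of the drop in the common-amenities fund: 2.5/4 × 41 = 25.62.
So the deviation gain is 41 − 25.62 = 15.38, and the fine must be at least 15.38 credits to wipe it out.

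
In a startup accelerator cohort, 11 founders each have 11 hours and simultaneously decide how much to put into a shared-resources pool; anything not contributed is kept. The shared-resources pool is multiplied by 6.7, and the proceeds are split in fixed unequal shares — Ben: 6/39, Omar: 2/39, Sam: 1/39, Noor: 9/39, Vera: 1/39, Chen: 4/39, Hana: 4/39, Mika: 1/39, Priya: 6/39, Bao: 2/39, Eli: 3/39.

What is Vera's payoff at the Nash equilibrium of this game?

Player j's private return per contributed unit is 6.7 × (j's share). Contributing is weakly dominant for j when that share is at least 1/6.7 = 0.1493, and contributing 0 is dominant otherwise.
The shares above 0.1493 belong to Ben, Noor and Priya, contributing 11 each; the remaining 8 contribute 0. Total contributed: 33.
Vera keeps 11 and receives 6.7 × 33 × 1/39 = 5.67 from the shared-resources pool, for a payoff of 16.67.

16.67 hours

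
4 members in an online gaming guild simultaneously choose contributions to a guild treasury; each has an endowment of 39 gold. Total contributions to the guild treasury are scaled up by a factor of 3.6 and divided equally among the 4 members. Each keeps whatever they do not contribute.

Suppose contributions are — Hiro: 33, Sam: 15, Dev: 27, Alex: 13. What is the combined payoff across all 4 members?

384.80 gold

Total contributed: 33 + 15 + 27 + 13 = 88; total kept: 4 × 39 − 88 = 68.
The guild treasury pays out 3.6 × 88 = 316.80 in aggregate.
Group total = 68 + 316.80 = 384.80.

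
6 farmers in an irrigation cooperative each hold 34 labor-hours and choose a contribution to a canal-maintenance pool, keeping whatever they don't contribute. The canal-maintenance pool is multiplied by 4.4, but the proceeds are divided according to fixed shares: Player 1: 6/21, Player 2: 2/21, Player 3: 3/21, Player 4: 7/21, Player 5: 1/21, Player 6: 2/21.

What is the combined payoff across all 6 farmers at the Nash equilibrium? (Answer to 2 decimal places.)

435.20 labor-hours

For player j, contributing a unit is worthwhile iff 4.4 × (j's share) ≥ 1, i.e. iff j's share is at least 0.2273.
The shares above 0.2273 belong to Player 1 and Player 4, contributing 34 each; the remaining 4 contribute 0. Total contributed: 68.
The canal-maintenance pool pays out 4.4 × 68 = 299.20 in total (split across the unequal shares, but the aggregate is all that matters for the group sum).
The 4 free-riders keep 34 each, adding 136. Group total = 136 + 299.20 = 435.20.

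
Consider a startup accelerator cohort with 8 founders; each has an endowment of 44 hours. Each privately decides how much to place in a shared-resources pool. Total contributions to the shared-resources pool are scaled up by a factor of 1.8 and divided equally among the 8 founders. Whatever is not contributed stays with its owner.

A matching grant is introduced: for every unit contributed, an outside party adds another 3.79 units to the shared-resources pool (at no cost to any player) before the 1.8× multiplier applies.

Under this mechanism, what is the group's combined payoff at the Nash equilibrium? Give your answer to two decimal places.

The effective private return per unit is now 1.8 × 4.79 / 8 = 1.0778 > 1, so every player's dominant strategy flips to full contribution.
So the Nash equilibrium is full contribution by all 8; the group earns 1.8 × 4.79 × 352 = 3034.94.

3034.94 hours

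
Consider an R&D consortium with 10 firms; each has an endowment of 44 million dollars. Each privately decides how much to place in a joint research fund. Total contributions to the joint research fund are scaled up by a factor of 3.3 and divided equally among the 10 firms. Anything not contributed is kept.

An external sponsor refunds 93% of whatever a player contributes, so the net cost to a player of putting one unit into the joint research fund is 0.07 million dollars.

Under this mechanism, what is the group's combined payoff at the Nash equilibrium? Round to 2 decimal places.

1861.20 million dollars

Under the mechanism each unit contributed yields (3.3/10) / 0.07 = 4.7143 back to its contributor per unit of net cost, which exceeds 1, making full contribution the dominant choice for everyone.
At the Nash equilibrium everyone contributes 44. Group total payoff = 10 × (44 × 0.93 + 3.3 × 44) = 1861.20.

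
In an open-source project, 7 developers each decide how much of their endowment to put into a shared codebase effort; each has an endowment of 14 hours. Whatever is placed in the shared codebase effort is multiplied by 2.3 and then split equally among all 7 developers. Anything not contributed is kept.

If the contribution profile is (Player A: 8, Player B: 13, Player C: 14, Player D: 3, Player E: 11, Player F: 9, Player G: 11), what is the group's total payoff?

187.70 hours

Total contributed: 8 + 13 + 14 + 3 + 11 + 9 + 11 = 69; total kept: 7 × 14 − 69 = 29.
The shared codebase effort pays out 2.3 × 69 = 158.70 in aggregate.
Group total = 29 + 158.70 = 187.70.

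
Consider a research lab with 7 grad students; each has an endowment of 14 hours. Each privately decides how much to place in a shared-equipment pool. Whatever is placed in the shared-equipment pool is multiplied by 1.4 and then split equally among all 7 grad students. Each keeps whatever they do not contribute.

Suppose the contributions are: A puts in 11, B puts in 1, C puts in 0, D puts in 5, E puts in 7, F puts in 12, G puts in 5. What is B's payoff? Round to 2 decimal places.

21.20 hours

Total contributed: 11 + 1 + 0 + 5 + 7 + 12 + 5 = 41.
Each receives 1.4 × 41 / 7 = 8.20 from the shared-equipment pool.
B keeps 14 − 1 = 13, so B's payoff is 13 + 8.20 = 21.20.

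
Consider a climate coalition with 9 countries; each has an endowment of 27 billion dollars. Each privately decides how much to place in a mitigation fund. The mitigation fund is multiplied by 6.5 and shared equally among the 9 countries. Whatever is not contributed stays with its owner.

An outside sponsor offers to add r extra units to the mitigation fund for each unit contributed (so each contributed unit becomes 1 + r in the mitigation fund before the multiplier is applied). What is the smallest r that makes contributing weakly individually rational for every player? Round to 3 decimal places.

0.385

With matching at rate r, one contributed unit becomes (1 + r) in the mitigation fund and returns 6.5 × (1 + r) / 9 to the contributor.
Setting this equal to 1: 1 + r = 9/6.5 = 1.3846.
So the minimum matching rate is r = 1.3846 − 1 = 0.385.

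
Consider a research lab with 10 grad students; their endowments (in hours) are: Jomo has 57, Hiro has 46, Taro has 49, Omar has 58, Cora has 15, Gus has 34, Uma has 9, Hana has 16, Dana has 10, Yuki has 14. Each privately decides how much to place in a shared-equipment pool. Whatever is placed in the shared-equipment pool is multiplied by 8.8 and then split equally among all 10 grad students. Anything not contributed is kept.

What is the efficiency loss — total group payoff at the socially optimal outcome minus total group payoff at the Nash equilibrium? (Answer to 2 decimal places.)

2402.40 hours

The private return per contributed unit is 8.8/10 = 0.8800 < 1 for every player regardless of endowment, so the Nash equilibrium is zero contribution and the group total is Σ E_j = 57 + 46 + 49 + 58 + 15 + 34 + 9 + 16 + 10 + 14 = 308.
Each contributed unit returns 8.800 to the group, so the social optimum is full contribution by everyone: group total = 8.800 × 308 = 2710.40.
Efficiency loss = (8.800 − 1) × 308 = 2402.40.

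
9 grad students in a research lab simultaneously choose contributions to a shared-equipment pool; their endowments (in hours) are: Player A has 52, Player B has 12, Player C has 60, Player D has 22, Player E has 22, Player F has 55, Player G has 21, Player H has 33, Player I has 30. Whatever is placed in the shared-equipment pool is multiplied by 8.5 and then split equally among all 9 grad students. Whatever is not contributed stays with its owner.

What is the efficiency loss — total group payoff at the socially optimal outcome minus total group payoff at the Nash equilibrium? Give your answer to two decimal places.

The private return per contributed unit is 8.5/9 = 0.9444 < 1 for every player regardless of endowment, so the Nash equilibrium is zero contribution and the group total is Σ E_j = 52 + 12 + 60 + 22 + 22 + 55 + 21 + 33 + 30 = 307.
Each contributed unit returns 8.500 to the group, so the social optimum is full contribution by everyone: group total = 8.500 × 307 = 2609.50.
Efficiency loss = (8.500 − 1) × 307 = 2302.50.

2302.50 hours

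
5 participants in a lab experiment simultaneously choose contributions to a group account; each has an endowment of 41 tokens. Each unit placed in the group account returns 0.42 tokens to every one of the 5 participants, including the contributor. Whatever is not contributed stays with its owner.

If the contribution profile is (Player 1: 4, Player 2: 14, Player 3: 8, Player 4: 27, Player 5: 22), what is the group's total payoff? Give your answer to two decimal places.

Total contributed: 4 + 14 + 8 + 27 + 22 = 75; total kept: 5 × 41 − 75 = 130.
The group account pays out 0.42 × 5 × 75 = 157.50 in aggregate.
Group total = 130 + 157.50 = 287.50.

287.50 tokens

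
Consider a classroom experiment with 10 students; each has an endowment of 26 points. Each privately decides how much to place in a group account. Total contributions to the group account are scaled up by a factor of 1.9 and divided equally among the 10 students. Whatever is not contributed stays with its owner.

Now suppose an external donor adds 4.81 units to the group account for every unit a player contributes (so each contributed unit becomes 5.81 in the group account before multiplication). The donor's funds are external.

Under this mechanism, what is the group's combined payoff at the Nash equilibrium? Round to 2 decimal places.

2870.14 points

The effective private return per unit is now 1.9 × 5.81 / 10 = 1.1039 > 1, so every player's dominant strategy flips to full contribution.
So the Nash equilibrium is full contribution by all 10; the group earns 1.9 × 5.81 × 260 = 2870.14.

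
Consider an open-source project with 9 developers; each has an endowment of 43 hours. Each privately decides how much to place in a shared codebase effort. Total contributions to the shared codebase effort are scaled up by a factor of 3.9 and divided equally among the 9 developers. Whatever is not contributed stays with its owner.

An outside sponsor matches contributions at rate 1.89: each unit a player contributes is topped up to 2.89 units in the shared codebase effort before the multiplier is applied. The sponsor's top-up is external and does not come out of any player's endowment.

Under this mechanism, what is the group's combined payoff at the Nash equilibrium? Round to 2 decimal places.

Under the mechanism each unit contributed yields 3.9 × 2.89 / 9 = 1.2523 back to its contributor per unit of net cost, which exceeds 1, making full contribution the dominant choice for everyone.
At the Nash equilibrium everyone contributes 43. Group total payoff = 3.9 × 2.89 × 387 = 4361.88.

4361.88 hours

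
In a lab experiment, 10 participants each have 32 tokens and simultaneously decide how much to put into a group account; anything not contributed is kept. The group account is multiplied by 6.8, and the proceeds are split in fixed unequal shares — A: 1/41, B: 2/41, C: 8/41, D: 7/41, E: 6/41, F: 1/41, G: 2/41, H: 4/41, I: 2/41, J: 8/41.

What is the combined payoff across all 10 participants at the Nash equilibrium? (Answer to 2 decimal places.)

876.80 tokens

For player j, contributing a unit is worthwhile iff 6.8 × (j's share) ≥ 1, i.e. iff j's share is at least 0.1471.
C, D and J clear that bar, contributing 32 each; the remaining 7 contribute 0. Total contributed: 96.
The group account pays out 6.8 × 96 = 652.80 in total (split across the unequal shares, but the aggregate is all that matters for the group sum).
The 7 free-riders keep 32 each, adding 224. Group total = 224 + 652.80 = 876.80.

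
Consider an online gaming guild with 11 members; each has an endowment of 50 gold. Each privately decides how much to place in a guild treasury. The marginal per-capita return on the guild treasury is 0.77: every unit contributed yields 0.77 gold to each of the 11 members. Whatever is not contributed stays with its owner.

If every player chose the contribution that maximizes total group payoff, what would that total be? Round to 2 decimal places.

4658.50 gold

Each contributed unit returns 8.470 to the group as a whole (0.77 to each of 11 players), which exceeds 1, so the social optimum is full contribution: group total = 8.470 × 550 = 4658.50.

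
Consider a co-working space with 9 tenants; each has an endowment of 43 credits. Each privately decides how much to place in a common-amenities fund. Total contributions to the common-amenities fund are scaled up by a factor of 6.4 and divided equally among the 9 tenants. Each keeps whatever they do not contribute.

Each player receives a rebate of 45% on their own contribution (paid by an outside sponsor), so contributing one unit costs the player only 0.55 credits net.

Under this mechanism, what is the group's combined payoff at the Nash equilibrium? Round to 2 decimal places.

2650.95 credits

Under the mechanism each unit contributed yields (6.4/9) / 0.55 = 1.2929 back to its contributor per unit of net cost, which exceeds 1, making full contribution the dominant choice for everyone.
At the Nash equilibrium everyone contributes 43. Group total payoff = 9 × (43 × 0.45 + 6.4 × 43) = 2650.95.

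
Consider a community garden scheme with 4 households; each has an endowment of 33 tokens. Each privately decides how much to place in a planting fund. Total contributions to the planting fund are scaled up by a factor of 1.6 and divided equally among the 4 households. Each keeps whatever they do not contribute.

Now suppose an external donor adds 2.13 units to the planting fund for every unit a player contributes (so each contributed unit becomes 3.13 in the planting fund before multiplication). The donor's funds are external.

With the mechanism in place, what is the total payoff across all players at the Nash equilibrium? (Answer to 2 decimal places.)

Under the mechanism each unit contributed yields 1.6 × 3.13 / 4 = 1.2520 back to its contributor per unit of net cost, which exceeds 1, making full contribution the dominant choice for everyone.
So the Nash equilibrium is full contribution by all 4; the group earns 1.6 × 3.13 × 132 = 661.06.

661.06 tokens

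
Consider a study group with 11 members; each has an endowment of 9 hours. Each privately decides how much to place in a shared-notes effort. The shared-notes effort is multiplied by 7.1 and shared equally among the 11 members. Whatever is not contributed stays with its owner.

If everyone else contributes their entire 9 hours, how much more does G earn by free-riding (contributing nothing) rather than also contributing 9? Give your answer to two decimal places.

Switching from a contribution of 9 to 0 lets G keep an extra 9 hours, but lowers the shared-notes effort by 9, which costs G their own share of that drop: 7.1/11 × 9 = 5.81.
Net gain = 9 − 5.81 = 3.19. The private return per contributed unit (0.6455) is below 1, so free-riding is indeed the best response regardless of what the others do.

3.19 hours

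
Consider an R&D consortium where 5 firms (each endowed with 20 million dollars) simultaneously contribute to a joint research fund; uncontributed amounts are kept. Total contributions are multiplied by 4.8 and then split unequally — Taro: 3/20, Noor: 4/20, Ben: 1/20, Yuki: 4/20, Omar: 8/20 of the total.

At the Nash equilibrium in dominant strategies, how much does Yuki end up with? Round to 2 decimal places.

A player with share s gets back 4.8·s per unit contributed, so full contribution is dominant for anyone with s > 1/4.8 = 0.2083 and zero contribution is dominant for anyone below.
The only share above 0.2083 is Omar's 8/20, contributing 20; the remaining 4 contribute 0. Total contributed: 20.
Yuki keeps 20 and receives 4.8 × 20 × 4/20 = 19.20 from the joint research fund, for a payoff of 39.20.

39.20 million dollars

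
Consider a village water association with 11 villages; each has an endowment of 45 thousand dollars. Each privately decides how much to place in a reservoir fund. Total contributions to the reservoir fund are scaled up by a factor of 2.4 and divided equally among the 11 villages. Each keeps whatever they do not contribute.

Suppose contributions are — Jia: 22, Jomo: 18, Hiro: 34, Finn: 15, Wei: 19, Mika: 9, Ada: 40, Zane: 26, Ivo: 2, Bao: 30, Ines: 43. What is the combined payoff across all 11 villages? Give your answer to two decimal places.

856.20 thousand dollars

Total contributed: 22 + 18 + 34 + 15 + 19 + 9 + 40 + 26 + 2 + 30 + 43 = 258; total kept: 11 × 45 − 258 = 237.
The reservoir fund pays out 2.4 × 258 = 619.20 in aggregate.
Group total = 237 + 619.20 = 856.20.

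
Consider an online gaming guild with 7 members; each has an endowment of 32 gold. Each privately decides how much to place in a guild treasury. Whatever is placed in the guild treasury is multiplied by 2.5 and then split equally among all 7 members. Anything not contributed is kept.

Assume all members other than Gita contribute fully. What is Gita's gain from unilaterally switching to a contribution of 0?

20.57 gold

Switching from a contribution of 32 to 0 lets Gita keep an extra 32 gold, but lowers the guild treasury by 32, which costs Gita their own share of that drop: 2.5/7 × 32 = 11.43.
Net gain = 32 − 11.43 = 20.57. The private return per contributed unit (0.3571) is below 1, so free-riding is indeed the best response regardless of what the others do.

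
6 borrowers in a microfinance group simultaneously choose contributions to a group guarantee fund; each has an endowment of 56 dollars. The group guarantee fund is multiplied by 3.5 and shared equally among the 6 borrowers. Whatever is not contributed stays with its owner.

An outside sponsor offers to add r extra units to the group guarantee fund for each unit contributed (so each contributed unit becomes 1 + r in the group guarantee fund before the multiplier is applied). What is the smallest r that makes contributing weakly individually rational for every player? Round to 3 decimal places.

0.714

With matching at rate r, one contributed unit becomes (1 + r) in the group guarantee fund and returns 3.5 × (1 + r) / 6 to the contributor.
Setting this equal to 1: 1 + r = 6/3.5 = 1.7143.
So the minimum matching rate is r = 1.7143 − 1 = 0.714.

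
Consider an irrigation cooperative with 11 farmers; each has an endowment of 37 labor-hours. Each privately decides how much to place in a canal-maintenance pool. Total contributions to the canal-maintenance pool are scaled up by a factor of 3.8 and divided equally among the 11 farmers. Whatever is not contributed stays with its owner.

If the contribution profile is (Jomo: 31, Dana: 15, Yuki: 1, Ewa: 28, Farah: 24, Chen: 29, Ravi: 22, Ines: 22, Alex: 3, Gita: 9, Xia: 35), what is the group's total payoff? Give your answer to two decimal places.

Total contributed: 31 + 15 + 1 + 28 + 24 + 29 + 22 + 22 + 3 + 9 + 35 = 219; total kept: 11 × 37 − 219 = 188.
The canal-maintenance pool pays out 3.8 × 219 = 832.20 in aggregate.
Group total = 188 + 832.20 = 1020.20.

1020.20 labor-hours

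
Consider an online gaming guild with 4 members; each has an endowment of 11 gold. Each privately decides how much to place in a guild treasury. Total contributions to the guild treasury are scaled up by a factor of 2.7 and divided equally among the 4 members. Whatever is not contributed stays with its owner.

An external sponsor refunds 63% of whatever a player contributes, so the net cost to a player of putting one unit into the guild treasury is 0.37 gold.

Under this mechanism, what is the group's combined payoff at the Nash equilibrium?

146.52 gold

With the mechanism, a contributed unit returns (2.7/4) / 0.37 = 1.8243 per unit of net cost to the contributor — now above 1 — so contributing fully is weakly dominant for every player.
At the Nash equilibrium everyone contributes 11. Group total payoff = 4 × (11 × 0.63 + 2.7 × 11) = 146.52.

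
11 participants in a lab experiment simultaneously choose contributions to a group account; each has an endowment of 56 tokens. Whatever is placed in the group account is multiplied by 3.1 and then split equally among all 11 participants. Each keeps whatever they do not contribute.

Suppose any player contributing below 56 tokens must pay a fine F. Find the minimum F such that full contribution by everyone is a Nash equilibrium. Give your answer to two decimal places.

Given the others contribute fully, the best deviation is to contribute 0 (any partial contribution still incurs the fine and gives up units whose private return 0.2818 is below 1).
Deviating from 56 to 0 saves 56 tokens but forfeits the deviator's share of the drop in the group account: 3.1/11 × 56 = 15.78.
So the deviation gain is 56 − 15.78 = 40.22, and the fine must be at least 40.22 tokens to wipe it out.

40.22 tokens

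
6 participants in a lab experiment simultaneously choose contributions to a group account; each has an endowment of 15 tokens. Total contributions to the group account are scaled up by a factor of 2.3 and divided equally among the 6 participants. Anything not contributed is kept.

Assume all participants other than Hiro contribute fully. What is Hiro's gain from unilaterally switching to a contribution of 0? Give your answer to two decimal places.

9.25 tokens

Switching from a contribution of 15 to 0 lets Hiro keep an extra 15 tokens, but lowers the group account by 15, which costs Hiro their own share of that drop: 2.3/6 × 15 = 5.75.
Net gain = 15 − 5.75 = 9.25. The private return per contributed unit (0.3833) is below 1, so free-riding is indeed the best response regardless of what the others do.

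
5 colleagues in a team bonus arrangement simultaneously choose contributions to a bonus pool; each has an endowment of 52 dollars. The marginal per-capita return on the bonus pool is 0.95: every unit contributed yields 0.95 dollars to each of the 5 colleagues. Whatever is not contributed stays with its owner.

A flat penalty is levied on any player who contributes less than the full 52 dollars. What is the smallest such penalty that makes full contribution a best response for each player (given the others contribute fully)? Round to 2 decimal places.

2.60 dollars

Given the others contribute fully, the best deviation is to contribute 0 (any partial contribution still incurs the fine and gives up units whose private return 0.95 is below 1).
Deviating from 52 to 0 saves 52 dollars but forfeits the deviator's share of the drop in the bonus pool: 0.95 × 52 = 49.40.
So the deviation gain is 52 − 49.40 = 2.60, and the fine must be at least 2.60 dollars to wipe it out.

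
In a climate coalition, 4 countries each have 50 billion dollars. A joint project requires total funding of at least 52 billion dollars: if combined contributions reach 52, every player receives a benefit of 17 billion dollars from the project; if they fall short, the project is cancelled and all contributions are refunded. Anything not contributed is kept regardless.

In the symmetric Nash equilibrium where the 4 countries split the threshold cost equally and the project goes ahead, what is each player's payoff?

54 billion dollars

Equal share of the threshold: 52/4 = 13.
At this profile no one gains by cutting their contribution: any cut drops the total below 52, the project is cancelled, contributions are refunded, and the deviator ends with 50, which is less than 50 − 13 + 17 = 54. Contributing more than 13 just wastes the excess. So contributing exactly 13 is a best response.
Each player's payoff: 50 − 13 + 17 = 54.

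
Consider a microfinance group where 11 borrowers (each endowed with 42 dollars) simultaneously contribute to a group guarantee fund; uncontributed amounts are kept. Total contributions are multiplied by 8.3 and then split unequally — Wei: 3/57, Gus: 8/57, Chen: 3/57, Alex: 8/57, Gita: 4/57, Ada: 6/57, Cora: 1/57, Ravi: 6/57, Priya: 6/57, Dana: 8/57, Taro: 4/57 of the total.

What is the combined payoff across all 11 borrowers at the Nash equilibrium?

1381.80 dollars

Player j's private return per contributed unit is 8.3 × (j's share). Contributing is weakly dominant for j when that share is at least 1/8.3 = 0.1205, and contributing 0 is dominant otherwise.
Gus, Alex and Dana are above the threshold, contributing 42 each; the remaining 8 contribute 0. Total contributed: 126.
The group guarantee fund pays out 8.3 × 126 = 1045.80 in total (split across the unequal shares, but the aggregate is all that matters for the group sum).
The 8 free-riders keep 42 each, adding 336. Group total = 336 + 1045.80 = 1381.80.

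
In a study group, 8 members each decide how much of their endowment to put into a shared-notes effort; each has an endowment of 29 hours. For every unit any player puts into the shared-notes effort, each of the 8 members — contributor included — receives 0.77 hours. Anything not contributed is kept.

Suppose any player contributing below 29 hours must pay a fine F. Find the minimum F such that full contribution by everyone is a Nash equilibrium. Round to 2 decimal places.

Given the others contribute fully, the best deviation is to contribute 0 (any partial contribution still incurs the fine and gives up units whose private return 0.77 is below 1).
Deviating from 29 to 0 saves 29 hours but forfeits the deviator's share of the drop in the shared-notes effort: 0.77 × 29 = 22.33.
So the deviation gain is 29 − 22.33 = 6.67, and the fine must be at least 6.67 hours to wipe it out.

6.67 hours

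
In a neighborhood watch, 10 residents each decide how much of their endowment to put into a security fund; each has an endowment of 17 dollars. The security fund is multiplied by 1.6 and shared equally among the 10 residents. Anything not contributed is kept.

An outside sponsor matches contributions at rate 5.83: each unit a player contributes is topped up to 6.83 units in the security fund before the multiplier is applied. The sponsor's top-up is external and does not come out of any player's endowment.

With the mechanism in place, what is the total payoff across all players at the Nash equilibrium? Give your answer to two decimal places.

1857.76 dollars

Under the mechanism each unit contributed yields 1.6 × 6.83 / 10 = 1.0928 back to its contributor per unit of net cost, which exceeds 1, making full contribution the dominant choice for everyone.
At the Nash equilibrium everyone contributes 17. Group total payoff = 1.6 × 6.83 × 170 = 1857.76.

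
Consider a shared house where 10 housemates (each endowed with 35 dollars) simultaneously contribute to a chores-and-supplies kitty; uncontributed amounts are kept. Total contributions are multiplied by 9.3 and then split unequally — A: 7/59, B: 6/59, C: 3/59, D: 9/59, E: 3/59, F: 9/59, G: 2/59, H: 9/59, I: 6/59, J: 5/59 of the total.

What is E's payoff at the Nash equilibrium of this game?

101.20 dollars

A player with share s gets back 9.3·s per unit contributed, so full contribution is dominant for anyone with s > 1/9.3 = 0.1075 and zero contribution is dominant for anyone below.
A, D, F and H are above the threshold, contributing 35 each; the remaining 6 contribute 0. Total contributed: 140.
E keeps 35 and receives 9.3 × 140 × 3/59 = 66.20 from the chores-and-supplies kitty, for a payoff of 101.20.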